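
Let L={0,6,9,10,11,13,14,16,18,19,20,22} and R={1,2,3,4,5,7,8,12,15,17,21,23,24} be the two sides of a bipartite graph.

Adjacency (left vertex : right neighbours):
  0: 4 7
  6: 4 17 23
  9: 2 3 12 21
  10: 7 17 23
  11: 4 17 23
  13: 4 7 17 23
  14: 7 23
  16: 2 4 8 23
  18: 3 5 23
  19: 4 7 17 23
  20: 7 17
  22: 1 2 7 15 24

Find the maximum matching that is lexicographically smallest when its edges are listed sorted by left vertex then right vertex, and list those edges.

Lex-smallest maximum matching: {(0,4), (6,17), (9,2), (10,7), (11,23), (16,8), (18,3), (22,1)}

|M| = 8 (so the lex-smallest maximum matching has 8 edges)
process left vertices in ascending order; for each, take the smallest-labelled available neighbour that still permits 8 edges overall, or leave it unmatched if none does
lex-smallest matching: {0-4, 6-17, 9-2, 10-7, 11-23, 16-8, 18-3, 22-1}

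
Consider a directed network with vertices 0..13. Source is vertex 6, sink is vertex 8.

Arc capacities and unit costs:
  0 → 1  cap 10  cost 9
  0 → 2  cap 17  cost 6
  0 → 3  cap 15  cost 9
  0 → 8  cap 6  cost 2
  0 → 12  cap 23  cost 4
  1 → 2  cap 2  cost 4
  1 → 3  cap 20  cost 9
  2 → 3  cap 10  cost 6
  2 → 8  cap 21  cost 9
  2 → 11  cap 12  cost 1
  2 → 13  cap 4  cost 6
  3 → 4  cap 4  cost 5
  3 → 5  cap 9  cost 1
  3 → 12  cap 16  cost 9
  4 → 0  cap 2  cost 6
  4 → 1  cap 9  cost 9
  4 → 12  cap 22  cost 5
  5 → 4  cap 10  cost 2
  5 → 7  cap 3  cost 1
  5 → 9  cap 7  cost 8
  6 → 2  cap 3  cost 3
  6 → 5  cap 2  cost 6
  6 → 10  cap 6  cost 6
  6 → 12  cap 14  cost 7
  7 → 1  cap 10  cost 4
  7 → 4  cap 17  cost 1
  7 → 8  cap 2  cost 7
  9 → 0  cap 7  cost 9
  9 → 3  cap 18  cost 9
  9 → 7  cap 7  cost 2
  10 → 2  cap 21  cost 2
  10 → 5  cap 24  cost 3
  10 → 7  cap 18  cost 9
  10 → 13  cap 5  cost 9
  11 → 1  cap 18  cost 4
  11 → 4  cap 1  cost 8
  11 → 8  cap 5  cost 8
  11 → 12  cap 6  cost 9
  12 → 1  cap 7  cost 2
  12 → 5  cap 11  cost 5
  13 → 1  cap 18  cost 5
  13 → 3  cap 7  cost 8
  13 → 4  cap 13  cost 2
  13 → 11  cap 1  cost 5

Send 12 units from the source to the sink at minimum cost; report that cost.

Minimum cost for 12 units: 188

shortest-cost path #1: 6→2→8 push 3 @ unit cost 12 (adds 36)
shortest-cost path #2: 6→5→7→8 push 2 @ unit cost 14 (adds 28)
shortest-cost path #3: 6→10→2→8 push 6 @ unit cost 17 (adds 102)
shortest-cost path #4: 6→12→1→2→8 push 1 @ unit cost 22 (adds 22)
total cost = 188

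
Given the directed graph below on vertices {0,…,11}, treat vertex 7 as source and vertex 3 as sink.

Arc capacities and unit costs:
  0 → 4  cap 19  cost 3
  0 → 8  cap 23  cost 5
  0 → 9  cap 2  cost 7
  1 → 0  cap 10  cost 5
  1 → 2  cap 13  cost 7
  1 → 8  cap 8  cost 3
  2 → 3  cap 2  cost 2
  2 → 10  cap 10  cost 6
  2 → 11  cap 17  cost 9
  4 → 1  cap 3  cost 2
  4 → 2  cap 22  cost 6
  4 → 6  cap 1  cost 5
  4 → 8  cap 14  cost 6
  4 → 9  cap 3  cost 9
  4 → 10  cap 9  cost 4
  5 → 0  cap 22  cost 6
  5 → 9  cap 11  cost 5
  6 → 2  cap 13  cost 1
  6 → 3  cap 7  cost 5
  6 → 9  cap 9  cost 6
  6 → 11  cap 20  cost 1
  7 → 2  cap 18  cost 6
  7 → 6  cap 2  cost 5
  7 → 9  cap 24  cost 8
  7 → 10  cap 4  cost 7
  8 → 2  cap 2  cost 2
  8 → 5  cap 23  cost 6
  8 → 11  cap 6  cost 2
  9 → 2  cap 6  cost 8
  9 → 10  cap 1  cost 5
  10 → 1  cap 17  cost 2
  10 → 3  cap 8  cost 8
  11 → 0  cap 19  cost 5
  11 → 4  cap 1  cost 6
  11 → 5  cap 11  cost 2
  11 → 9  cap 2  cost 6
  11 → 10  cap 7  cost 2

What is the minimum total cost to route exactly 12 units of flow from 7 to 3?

Minimum cost for 12 units: 176

shortest-cost path #1: 7→2→3 push 2 @ unit cost 8 (adds 16)
shortest-cost path #2: 7→6→3 push 2 @ unit cost 10 (adds 20)
shortest-cost path #3: 7→10→3 push 4 @ unit cost 15 (adds 60)
shortest-cost path #4: 7→2→10→3 push 4 @ unit cost 20 (adds 80)
total cost = 176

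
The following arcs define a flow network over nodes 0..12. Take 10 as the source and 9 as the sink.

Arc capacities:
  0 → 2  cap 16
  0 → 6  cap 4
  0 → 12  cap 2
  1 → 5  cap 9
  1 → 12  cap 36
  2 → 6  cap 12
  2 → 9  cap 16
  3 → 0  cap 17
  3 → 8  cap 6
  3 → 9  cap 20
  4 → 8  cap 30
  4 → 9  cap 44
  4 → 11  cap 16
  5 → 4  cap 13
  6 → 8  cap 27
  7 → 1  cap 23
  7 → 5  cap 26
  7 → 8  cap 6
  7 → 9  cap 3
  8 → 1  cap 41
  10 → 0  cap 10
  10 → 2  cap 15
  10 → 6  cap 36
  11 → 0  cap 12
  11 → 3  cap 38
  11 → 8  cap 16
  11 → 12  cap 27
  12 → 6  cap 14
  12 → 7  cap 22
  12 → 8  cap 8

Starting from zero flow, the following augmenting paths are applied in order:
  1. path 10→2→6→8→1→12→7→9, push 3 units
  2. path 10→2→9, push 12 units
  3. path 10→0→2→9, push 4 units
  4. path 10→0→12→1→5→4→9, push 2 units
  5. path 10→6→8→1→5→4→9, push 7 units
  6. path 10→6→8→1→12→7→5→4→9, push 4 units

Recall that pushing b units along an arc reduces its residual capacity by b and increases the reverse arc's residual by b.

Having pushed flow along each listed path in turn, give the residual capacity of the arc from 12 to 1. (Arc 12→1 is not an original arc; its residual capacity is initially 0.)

after path 1 (10→2→6→8→1→12→7→9, push 3): res(12,1)=3
after path 2 (10→2→9, push 12): res(12,1)=3
after path 3 (10→0→2→9, push 4): res(12,1)=3
after path 4 (10→0→12→1→5→4→9, push 2): res(12,1)=1
after path 5 (10→6→8→1→5→4→9, push 7): res(12,1)=1
after path 6 (10→6→8→1→12→7→5→4→9, push 4): res(12,1)=5

Residual capacity of (12,1): 5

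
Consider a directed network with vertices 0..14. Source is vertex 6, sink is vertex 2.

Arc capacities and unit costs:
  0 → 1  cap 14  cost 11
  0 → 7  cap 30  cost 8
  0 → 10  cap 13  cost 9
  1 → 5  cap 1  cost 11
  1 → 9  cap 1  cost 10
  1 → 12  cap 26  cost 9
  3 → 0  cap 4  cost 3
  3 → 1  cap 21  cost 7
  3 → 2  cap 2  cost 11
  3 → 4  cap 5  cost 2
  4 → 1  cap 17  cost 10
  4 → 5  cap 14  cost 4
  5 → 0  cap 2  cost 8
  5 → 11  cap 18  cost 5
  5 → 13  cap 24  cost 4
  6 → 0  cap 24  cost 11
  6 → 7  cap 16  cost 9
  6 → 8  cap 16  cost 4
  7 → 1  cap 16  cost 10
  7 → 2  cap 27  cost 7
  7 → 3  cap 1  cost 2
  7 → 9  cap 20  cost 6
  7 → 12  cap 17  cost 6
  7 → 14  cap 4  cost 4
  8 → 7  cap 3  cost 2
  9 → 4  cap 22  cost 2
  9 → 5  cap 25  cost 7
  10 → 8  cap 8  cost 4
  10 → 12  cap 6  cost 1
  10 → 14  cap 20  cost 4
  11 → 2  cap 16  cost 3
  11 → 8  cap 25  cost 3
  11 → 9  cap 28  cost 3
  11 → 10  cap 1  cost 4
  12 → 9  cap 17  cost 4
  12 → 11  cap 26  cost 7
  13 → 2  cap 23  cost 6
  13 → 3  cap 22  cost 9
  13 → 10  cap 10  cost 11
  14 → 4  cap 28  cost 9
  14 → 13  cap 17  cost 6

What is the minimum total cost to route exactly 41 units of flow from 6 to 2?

Minimum cost for 41 units: 966

shortest-cost path #1: 6→8→7→2 push 3 @ unit cost 13 (adds 39)
shortest-cost path #2: 6→7→2 push 16 @ unit cost 16 (adds 256)
shortest-cost path #3: 6→0→7→2 push 8 @ unit cost 26 (adds 208)
shortest-cost path #4: 6→0→10→12→11→2 push 6 @ unit cost 31 (adds 186)
shortest-cost path #5: 6→0→7→3→2 push 1 @ unit cost 32 (adds 32)
shortest-cost path #6: 6→0→7→12→11→2 push 7 @ unit cost 35 (adds 245)
total cost = 966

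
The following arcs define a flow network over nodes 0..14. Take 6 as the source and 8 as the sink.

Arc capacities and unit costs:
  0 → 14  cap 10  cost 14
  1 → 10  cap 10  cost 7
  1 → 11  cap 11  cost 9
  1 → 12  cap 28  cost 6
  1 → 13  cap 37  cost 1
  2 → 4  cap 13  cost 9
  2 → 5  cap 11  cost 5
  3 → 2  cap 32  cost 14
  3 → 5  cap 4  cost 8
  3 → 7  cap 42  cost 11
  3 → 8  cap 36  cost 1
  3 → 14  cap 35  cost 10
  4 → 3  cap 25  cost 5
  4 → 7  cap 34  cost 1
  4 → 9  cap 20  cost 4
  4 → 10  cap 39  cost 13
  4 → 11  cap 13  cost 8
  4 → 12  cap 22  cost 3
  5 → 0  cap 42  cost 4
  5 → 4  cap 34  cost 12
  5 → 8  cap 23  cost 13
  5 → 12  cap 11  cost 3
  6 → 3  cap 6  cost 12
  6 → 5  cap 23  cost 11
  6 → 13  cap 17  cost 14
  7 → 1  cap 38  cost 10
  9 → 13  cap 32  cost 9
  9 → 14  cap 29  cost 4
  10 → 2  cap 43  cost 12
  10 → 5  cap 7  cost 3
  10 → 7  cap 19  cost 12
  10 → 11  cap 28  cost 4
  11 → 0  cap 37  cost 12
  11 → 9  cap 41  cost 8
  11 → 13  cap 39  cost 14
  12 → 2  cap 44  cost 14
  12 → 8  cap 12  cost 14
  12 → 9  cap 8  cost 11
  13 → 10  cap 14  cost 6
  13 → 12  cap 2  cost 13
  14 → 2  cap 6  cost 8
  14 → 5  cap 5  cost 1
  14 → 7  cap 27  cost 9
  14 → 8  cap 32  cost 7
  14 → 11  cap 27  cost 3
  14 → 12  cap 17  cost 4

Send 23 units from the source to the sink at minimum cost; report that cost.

shortest-cost path #1: 6→3→8 push 6 @ unit cost 13 (adds 78)
shortest-cost path #2: 6→5→8 push 17 @ unit cost 24 (adds 408)
total cost = 486

Minimum cost for 23 units: 486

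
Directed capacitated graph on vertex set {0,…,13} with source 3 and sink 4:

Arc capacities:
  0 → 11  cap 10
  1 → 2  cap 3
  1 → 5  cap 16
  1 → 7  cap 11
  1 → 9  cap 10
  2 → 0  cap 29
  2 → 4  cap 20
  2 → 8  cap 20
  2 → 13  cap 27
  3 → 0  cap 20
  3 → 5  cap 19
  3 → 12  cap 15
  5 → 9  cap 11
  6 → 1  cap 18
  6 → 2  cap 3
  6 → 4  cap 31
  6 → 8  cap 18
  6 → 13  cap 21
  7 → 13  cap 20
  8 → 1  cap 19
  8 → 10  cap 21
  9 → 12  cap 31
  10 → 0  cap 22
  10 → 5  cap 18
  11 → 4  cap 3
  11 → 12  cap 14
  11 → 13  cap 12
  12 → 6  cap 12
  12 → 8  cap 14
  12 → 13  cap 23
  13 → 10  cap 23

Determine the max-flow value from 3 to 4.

Maximum flow value: 18

augment #1: 3→0→11→4 bottleneck 3, total now 3
augment #2: 3→12→6→4 bottleneck 12, total now 15
augment #3: 3→12→8→1→2→4 bottleneck 3, total now 18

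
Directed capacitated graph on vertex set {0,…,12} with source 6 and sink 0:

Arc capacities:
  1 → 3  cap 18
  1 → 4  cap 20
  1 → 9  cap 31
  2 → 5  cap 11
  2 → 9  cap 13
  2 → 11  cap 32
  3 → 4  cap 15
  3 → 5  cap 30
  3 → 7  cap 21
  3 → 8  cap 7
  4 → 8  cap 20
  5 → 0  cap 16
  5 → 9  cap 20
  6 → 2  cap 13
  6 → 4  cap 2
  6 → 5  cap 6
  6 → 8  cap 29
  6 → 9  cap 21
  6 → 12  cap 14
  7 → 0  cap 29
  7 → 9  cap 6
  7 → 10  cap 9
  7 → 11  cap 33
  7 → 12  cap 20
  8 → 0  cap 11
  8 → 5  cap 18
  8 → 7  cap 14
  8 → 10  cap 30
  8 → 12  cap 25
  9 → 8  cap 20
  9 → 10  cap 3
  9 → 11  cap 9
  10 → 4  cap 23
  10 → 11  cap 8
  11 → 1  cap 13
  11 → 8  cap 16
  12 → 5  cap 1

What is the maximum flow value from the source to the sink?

augment #1: 6→5→0 bottleneck 6, total now 6
augment #2: 6→8→0 bottleneck 11, total now 17
augment #3: 6→2→5→0 bottleneck 10, total now 27
augment #4: 6→8→7→0 bottleneck 14, total now 41
augment #5: 6→2→11→1→3→7→0 bottleneck 3, total now 44
augment #6: 6→9→11→1→3→7→0 bottleneck 9, total now 53
augment #7: 6→8→10→11→1→3→7→0 bottleneck 1, total now 54

Maximum flow value: 54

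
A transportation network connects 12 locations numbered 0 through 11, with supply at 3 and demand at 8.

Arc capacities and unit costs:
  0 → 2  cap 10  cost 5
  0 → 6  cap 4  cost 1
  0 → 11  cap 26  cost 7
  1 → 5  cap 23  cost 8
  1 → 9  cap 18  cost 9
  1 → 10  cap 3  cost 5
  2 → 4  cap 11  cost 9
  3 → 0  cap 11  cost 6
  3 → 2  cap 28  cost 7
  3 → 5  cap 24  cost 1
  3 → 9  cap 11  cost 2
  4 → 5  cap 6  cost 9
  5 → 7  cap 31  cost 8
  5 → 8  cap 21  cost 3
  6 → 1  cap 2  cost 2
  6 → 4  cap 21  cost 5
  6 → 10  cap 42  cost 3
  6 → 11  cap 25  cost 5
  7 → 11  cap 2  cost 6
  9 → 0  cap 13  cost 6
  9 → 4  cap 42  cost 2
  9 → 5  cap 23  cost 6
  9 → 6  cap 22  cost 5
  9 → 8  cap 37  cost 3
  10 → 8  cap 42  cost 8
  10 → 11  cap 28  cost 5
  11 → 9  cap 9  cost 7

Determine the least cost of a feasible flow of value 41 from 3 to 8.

Minimum cost for 41 units: 326

shortest-cost path #1: 3→5→8 push 21 @ unit cost 4 (adds 84)
shortest-cost path #2: 3→9→8 push 11 @ unit cost 5 (adds 55)
shortest-cost path #3: 3→0→6→10→8 push 4 @ unit cost 18 (adds 72)
shortest-cost path #4: 3→0→11→9→8 push 5 @ unit cost 23 (adds 115)
total cost = 326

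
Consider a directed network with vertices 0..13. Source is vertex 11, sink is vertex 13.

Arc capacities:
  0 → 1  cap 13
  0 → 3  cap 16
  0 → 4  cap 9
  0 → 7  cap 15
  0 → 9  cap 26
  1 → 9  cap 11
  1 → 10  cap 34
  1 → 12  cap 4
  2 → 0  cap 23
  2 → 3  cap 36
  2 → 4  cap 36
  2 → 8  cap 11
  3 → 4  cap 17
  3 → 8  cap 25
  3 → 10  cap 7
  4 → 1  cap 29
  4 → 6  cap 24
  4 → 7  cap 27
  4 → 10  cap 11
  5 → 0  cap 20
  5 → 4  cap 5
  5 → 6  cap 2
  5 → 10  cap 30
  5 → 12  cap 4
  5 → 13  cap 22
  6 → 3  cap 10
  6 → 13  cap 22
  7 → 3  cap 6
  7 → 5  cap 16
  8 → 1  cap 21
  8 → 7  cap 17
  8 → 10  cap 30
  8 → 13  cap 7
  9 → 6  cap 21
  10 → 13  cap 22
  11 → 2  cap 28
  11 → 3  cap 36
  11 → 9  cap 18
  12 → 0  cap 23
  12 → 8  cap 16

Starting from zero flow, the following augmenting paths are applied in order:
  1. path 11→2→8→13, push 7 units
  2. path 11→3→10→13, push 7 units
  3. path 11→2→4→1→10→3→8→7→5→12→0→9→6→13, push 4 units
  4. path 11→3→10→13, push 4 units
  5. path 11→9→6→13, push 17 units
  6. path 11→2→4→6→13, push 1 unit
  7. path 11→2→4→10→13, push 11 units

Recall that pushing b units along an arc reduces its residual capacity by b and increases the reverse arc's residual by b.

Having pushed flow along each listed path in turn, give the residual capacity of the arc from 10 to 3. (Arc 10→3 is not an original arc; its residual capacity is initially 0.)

Residual capacity of (10,3): 7

after path 1 (11→2→8→13, push 7): res(10,3)=0
after path 2 (11→3→10→13, push 7): res(10,3)=7
after path 3 (11→2→4→1→10→3→8→7→5→12→0→9→6→13, push 4): res(10,3)=3
after path 4 (11→3→10→13, push 4): res(10,3)=7
after path 5 (11→9→6→13, push 17): res(10,3)=7
after path 6 (11→2→4→6→13, push 1): res(10,3)=7
after path 7 (11→2→4→10→13, push 11): res(10,3)=7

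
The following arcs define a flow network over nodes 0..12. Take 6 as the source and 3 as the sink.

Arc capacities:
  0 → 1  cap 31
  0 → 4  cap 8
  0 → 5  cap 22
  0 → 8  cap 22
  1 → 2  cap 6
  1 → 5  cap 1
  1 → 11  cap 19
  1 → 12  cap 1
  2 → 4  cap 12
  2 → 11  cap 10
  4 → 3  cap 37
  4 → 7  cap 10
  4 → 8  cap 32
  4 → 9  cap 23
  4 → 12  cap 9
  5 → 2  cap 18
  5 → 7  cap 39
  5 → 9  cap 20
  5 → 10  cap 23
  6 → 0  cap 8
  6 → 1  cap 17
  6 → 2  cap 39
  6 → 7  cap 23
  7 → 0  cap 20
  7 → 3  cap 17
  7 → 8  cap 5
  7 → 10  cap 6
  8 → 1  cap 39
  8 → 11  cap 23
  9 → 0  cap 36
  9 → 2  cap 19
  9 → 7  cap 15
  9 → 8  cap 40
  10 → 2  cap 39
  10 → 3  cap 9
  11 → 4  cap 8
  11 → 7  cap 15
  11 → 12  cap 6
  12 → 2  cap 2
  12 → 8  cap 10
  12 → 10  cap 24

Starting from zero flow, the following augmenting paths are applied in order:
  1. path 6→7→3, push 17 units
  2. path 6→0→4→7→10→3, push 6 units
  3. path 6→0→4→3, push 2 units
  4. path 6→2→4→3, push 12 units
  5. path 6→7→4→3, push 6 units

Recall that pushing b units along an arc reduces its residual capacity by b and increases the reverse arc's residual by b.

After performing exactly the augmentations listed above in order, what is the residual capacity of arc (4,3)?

after path 1 (6→7→3, push 17): res(4,3)=37
after path 2 (6→0→4→7→10→3, push 6): res(4,3)=37
after path 3 (6→0→4→3, push 2): res(4,3)=35
after path 4 (6→2→4→3, push 12): res(4,3)=23
after path 5 (6→7→4→3, push 6): res(4,3)=17

Residual capacity of (4,3): 17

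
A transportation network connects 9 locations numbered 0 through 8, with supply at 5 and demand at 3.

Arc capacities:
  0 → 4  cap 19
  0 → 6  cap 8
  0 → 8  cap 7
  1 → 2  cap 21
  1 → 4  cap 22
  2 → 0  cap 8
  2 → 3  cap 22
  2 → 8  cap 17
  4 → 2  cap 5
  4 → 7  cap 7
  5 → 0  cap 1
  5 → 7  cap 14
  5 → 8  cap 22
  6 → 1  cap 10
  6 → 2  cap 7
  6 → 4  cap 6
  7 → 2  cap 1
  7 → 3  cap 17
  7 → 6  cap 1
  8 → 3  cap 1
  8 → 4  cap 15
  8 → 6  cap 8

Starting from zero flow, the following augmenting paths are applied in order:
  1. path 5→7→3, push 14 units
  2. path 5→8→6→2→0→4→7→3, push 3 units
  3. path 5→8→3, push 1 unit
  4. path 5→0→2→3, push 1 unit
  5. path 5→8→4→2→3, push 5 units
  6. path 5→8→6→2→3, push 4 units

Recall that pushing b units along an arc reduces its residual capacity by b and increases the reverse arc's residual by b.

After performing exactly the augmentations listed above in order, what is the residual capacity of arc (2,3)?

after path 1 (5→7→3, push 14): res(2,3)=22
after path 2 (5→8→6→2→0→4→7→3, push 3): res(2,3)=22
after path 3 (5→8→3, push 1): res(2,3)=22
after path 4 (5→0→2→3, push 1): res(2,3)=21
after path 5 (5→8→4→2→3, push 5): res(2,3)=16
after path 6 (5→8→6→2→3, push 4): res(2,3)=12

Residual capacity of (2,3): 12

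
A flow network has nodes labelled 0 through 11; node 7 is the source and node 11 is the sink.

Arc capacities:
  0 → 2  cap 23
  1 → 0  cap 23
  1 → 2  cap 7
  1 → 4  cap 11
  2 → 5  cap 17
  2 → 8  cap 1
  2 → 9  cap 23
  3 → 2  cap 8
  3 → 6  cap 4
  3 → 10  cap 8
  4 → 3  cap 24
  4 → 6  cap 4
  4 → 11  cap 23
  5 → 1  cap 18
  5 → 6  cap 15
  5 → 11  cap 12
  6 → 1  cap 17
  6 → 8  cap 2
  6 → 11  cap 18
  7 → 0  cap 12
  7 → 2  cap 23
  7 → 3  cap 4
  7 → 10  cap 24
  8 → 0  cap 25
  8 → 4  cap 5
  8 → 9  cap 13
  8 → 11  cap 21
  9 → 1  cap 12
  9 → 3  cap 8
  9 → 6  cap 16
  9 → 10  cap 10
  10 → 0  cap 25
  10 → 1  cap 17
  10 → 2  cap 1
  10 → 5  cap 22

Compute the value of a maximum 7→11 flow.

Maximum flow value: 44

augment #1: 7→2→5→11 bottleneck 12, total now 12
augment #2: 7→2→8→11 bottleneck 1, total now 13
augment #3: 7→3→6→11 bottleneck 4, total now 17
augment #4: 7→2→5→6→11 bottleneck 5, total now 22
augment #5: 7→2→9→6→11 bottleneck 5, total now 27
augment #6: 7→10→1→4→11 bottleneck 11, total now 38
augment #7: 7→10→5→6→11 bottleneck 4, total now 42
augment #8: 7→10→5→6→8→11 bottleneck 2, total now 44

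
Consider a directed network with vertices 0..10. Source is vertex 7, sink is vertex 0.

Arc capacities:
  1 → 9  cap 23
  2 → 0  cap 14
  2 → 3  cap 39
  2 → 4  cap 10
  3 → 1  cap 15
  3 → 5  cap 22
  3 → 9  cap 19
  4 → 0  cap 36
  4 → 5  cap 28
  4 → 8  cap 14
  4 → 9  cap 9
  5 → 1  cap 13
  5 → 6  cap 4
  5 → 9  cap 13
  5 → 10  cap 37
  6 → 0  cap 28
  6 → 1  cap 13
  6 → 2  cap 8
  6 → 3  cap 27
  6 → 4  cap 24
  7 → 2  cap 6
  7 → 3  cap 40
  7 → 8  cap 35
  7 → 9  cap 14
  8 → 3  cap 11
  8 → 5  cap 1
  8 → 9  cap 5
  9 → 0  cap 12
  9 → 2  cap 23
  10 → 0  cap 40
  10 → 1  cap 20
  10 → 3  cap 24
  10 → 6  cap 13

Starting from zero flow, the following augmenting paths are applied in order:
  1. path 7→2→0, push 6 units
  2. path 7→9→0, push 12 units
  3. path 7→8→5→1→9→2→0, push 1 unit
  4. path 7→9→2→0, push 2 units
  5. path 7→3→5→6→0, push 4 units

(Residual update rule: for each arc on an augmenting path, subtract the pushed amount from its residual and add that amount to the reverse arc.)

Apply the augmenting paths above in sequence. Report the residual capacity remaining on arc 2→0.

after path 1 (7→2→0, push 6): res(2,0)=8
after path 2 (7→9→0, push 12): res(2,0)=8
after path 3 (7→8→5→1→9→2→0, push 1): res(2,0)=7
after path 4 (7→9→2→0, push 2): res(2,0)=5
after path 5 (7→3→5→6→0, push 4): res(2,0)=5

Residual capacity of (2,0): 5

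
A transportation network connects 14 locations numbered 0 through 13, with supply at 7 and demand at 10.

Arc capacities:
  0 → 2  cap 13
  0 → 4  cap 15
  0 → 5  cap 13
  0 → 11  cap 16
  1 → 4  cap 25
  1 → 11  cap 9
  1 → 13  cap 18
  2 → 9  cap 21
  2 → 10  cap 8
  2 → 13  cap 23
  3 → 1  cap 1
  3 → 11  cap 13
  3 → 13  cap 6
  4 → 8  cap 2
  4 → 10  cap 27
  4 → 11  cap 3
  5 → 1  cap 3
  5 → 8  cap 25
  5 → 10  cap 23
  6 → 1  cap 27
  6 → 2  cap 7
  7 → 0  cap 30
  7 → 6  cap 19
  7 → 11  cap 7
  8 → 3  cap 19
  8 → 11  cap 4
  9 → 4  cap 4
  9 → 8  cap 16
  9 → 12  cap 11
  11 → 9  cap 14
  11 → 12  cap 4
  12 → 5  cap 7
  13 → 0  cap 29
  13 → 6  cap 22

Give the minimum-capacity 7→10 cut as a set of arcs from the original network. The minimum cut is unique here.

Min-cut arcs: {(0,5), (2,10), (4,10), (12,5)} (total capacity 55)

augment #1: 7→0→2→10 push 8
augment #2: 7→0→4→10 push 15
augment #3: 7→0→5→10 push 7
augment #4: 7→6→1→4→10 push 12
augment #5: 7→11→12→5→10 push 4
augment #6: 7→6→2→0→5→10 push 6
augment #7: 7→11→9→12→5→10 push 3
max flow = 55; residual-reachable set from 7 gives S-side
cut edges (S→T): {(0,5), (2,10), (4,10), (12,5)} total cap 55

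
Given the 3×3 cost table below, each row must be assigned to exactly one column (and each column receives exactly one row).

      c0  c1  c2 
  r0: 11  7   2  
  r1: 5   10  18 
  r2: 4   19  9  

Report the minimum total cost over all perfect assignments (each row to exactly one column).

optimal assignment: row0→col2 (cost 2), row1→col1 (cost 10), row2→col0 (cost 4)
total = 2 + 10 + 4 = 16

Minimum assignment cost: 16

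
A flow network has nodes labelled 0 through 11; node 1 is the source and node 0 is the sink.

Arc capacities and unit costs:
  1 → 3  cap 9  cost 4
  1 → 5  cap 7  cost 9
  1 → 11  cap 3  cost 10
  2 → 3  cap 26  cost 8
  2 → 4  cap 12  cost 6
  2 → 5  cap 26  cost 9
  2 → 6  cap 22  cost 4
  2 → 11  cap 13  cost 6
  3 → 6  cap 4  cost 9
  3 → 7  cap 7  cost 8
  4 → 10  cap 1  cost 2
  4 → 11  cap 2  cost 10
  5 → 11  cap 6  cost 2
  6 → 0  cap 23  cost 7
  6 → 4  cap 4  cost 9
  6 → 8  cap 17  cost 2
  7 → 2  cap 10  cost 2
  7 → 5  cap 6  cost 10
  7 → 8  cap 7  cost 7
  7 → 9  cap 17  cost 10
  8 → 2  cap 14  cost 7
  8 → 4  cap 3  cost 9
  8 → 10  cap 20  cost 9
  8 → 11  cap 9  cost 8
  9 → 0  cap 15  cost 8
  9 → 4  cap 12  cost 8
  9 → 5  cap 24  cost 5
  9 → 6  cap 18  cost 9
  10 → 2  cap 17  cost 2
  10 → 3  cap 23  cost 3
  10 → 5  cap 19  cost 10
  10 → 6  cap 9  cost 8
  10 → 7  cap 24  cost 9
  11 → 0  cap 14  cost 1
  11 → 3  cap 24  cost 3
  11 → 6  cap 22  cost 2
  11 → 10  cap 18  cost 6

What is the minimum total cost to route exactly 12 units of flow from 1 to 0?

Minimum cost for 12 units: 165

shortest-cost path #1: 1→11→0 push 3 @ unit cost 11 (adds 33)
shortest-cost path #2: 1→5→11→0 push 6 @ unit cost 12 (adds 72)
shortest-cost path #3: 1→3→6→0 push 3 @ unit cost 20 (adds 60)
total cost = 165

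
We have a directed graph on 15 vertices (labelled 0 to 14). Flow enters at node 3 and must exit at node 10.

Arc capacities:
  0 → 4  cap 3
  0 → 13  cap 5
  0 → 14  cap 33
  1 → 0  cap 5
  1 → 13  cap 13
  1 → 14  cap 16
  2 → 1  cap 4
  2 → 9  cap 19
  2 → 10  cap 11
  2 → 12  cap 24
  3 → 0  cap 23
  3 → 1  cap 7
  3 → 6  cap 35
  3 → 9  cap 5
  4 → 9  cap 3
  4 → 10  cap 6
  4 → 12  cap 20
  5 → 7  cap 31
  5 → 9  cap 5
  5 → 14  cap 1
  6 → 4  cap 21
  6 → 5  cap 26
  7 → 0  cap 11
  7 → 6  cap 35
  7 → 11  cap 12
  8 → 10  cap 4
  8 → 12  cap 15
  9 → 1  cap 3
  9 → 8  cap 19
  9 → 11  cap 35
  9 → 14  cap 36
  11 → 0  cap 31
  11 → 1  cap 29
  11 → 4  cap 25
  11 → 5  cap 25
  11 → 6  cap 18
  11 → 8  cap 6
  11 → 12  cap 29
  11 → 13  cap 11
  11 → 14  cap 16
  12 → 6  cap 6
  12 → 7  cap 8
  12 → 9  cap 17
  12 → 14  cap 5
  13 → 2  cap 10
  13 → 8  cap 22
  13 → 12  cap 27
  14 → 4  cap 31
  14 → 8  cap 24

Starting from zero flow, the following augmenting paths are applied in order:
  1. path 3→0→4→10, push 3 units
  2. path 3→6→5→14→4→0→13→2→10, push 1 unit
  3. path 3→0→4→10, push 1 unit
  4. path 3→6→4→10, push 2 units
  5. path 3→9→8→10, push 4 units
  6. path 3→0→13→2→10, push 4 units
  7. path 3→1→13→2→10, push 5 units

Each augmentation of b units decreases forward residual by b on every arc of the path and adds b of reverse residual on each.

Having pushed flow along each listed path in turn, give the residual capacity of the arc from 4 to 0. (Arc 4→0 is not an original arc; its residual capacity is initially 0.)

Residual capacity of (4,0): 3

after path 1 (3→0→4→10, push 3): res(4,0)=3
after path 2 (3→6→5→14→4→0→13→2→10, push 1): res(4,0)=2
after path 3 (3→0→4→10, push 1): res(4,0)=3
after path 4 (3→6→4→10, push 2): res(4,0)=3
after path 5 (3→9→8→10, push 4): res(4,0)=3
after path 6 (3→0→13→2→10, push 4): res(4,0)=3
after path 7 (3→1→13→2→10, push 5): res(4,0)=3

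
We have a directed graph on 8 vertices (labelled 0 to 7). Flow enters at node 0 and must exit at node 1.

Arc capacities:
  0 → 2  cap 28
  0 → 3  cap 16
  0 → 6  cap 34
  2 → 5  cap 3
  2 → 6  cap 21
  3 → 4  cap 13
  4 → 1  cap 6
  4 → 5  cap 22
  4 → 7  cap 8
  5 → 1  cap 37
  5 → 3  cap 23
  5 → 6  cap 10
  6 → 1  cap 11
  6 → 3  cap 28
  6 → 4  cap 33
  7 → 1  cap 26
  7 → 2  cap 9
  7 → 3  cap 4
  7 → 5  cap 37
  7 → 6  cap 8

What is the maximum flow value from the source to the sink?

augment #1: 0→6→1 bottleneck 11, total now 11
augment #2: 0→2→5→1 bottleneck 3, total now 14
augment #3: 0→3→4→1 bottleneck 6, total now 20
augment #4: 0→3→4→5→1 bottleneck 7, total now 27
augment #5: 0→6→4→5→1 bottleneck 15, total now 42
augment #6: 0→6→4→7→1 bottleneck 8, total now 50

Maximum flow value: 50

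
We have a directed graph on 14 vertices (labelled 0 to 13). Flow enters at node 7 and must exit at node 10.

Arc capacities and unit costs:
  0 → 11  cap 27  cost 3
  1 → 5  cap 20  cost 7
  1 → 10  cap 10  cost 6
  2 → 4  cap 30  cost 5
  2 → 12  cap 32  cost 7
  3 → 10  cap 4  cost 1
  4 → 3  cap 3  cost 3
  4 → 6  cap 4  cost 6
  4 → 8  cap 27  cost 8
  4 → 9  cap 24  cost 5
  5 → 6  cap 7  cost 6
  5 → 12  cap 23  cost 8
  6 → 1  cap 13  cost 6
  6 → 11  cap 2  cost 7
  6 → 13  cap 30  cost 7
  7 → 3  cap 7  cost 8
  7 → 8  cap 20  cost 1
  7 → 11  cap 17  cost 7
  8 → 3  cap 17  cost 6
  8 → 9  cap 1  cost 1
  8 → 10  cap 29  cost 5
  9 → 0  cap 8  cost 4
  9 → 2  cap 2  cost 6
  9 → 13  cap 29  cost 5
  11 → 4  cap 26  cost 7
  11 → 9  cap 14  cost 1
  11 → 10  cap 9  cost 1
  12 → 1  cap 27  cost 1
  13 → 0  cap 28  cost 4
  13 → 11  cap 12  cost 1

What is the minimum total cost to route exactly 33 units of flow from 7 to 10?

shortest-cost path #1: 7→8→10 push 20 @ unit cost 6 (adds 120)
shortest-cost path #2: 7→11→10 push 9 @ unit cost 8 (adds 72)
shortest-cost path #3: 7→3→10 push 4 @ unit cost 9 (adds 36)
total cost = 228

Minimum cost for 33 units: 228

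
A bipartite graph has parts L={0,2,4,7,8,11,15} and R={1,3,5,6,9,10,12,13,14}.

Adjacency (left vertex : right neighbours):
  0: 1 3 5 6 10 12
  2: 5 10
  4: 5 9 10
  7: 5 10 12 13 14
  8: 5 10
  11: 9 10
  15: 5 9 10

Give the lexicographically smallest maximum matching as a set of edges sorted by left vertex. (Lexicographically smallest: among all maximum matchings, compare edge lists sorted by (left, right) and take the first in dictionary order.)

Lex-smallest maximum matching: {(0,1), (2,5), (4,9), (7,12), (8,10)}

|M| = 5 (so the lex-smallest maximum matching has 5 edges)
process left vertices in ascending order; for each, take the smallest-labelled available neighbour that still permits 5 edges overall, or leave it unmatched if none does
lex-smallest matching: {0-1, 2-5, 4-9, 7-12, 8-10}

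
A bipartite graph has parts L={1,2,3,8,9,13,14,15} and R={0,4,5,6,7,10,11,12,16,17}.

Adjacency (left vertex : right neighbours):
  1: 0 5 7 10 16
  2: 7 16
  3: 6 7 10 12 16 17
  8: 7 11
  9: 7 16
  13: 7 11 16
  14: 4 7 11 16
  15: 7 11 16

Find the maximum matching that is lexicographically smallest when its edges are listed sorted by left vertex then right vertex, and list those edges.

Lex-smallest maximum matching: {(1,0), (2,7), (3,6), (8,11), (9,16), (14,4)}

|M| = 6 (so the lex-smallest maximum matching has 6 edges)
process left vertices in ascending order; for each, take the smallest-labelled available neighbour that still permits 6 edges overall, or leave it unmatched if none does
lex-smallest matching: {1-0, 2-7, 3-6, 8-11, 9-16, 14-4}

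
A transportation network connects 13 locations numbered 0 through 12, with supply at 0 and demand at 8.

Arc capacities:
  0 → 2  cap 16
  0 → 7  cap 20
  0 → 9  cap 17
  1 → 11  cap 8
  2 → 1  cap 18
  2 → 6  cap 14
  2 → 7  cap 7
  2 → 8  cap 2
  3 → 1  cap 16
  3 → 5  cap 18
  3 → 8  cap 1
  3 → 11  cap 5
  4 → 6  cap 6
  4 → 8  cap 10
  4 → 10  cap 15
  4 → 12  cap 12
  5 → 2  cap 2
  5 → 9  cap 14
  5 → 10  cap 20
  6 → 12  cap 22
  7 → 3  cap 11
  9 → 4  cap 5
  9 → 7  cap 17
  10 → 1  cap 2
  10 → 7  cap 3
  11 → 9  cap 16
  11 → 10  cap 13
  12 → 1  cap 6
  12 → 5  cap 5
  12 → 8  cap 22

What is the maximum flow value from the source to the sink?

augment #1: 0→2→8 bottleneck 2, total now 2
augment #2: 0→7→3→8 bottleneck 1, total now 3
augment #3: 0→9→4→8 bottleneck 5, total now 8
augment #4: 0→2→6→12→8 bottleneck 14, total now 22

Maximum flow value: 22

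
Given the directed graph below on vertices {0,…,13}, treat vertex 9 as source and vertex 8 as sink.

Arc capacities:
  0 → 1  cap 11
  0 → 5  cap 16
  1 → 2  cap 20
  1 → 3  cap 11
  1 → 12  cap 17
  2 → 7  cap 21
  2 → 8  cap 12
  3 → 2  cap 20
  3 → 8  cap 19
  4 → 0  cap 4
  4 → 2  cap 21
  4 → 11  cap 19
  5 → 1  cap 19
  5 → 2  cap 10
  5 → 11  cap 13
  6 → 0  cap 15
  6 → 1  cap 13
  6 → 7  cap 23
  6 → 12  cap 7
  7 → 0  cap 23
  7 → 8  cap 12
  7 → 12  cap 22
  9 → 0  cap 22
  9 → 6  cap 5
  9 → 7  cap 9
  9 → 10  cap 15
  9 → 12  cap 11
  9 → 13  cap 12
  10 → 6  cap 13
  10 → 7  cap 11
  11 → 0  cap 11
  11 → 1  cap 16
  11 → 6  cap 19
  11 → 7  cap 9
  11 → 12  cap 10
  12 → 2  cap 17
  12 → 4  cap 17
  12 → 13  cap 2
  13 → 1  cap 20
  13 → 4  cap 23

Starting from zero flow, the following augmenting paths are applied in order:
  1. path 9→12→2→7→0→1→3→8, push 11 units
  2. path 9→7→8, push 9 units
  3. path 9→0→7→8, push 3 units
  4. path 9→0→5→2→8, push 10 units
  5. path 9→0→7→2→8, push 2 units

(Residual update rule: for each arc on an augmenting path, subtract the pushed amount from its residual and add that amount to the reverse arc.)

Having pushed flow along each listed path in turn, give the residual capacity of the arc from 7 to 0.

Residual capacity of (7,0): 17

after path 1 (9→12→2→7→0→1→3→8, push 11): res(7,0)=12
after path 2 (9→7→8, push 9): res(7,0)=12
after path 3 (9→0→7→8, push 3): res(7,0)=15
after path 4 (9→0→5→2→8, push 10): res(7,0)=15
after path 5 (9→0→7→2→8, push 2): res(7,0)=17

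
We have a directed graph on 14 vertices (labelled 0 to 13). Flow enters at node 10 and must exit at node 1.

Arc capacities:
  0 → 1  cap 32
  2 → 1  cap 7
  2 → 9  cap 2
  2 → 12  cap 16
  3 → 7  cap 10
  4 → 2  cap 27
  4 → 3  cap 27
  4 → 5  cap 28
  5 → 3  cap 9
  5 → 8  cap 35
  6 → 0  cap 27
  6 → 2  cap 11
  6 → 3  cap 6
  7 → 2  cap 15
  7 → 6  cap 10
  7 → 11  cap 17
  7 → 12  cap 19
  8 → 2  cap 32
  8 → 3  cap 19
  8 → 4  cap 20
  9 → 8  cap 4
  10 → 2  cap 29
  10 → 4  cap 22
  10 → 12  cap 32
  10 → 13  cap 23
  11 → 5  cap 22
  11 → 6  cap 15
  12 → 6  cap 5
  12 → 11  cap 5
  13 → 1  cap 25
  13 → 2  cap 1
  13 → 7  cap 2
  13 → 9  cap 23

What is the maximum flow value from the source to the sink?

Maximum flow value: 50

augment #1: 10→2→1 bottleneck 7, total now 7
augment #2: 10→13→1 bottleneck 23, total now 30
augment #3: 10→12→6→0→1 bottleneck 5, total now 35
augment #4: 10→12→11→6→0→1 bottleneck 5, total now 40
augment #5: 10→4→3→7→6→0→1 bottleneck 10, total now 50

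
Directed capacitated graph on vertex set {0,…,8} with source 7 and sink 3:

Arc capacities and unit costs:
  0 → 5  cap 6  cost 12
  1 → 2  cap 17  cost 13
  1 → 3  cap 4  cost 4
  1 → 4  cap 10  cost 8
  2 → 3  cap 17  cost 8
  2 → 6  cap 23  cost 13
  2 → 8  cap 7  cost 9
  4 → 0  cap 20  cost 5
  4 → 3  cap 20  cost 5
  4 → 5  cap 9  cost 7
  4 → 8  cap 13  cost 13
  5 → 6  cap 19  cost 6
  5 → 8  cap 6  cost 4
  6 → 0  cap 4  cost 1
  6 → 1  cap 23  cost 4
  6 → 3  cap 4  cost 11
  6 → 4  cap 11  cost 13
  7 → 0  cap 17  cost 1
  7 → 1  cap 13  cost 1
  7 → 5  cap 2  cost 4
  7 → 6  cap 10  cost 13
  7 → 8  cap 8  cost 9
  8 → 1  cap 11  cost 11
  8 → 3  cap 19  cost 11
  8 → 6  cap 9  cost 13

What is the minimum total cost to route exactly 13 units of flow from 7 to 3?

Minimum cost for 13 units: 146

shortest-cost path #1: 7→1→3 push 4 @ unit cost 5 (adds 20)
shortest-cost path #2: 7→1→4→3 push 9 @ unit cost 14 (adds 126)
total cost = 146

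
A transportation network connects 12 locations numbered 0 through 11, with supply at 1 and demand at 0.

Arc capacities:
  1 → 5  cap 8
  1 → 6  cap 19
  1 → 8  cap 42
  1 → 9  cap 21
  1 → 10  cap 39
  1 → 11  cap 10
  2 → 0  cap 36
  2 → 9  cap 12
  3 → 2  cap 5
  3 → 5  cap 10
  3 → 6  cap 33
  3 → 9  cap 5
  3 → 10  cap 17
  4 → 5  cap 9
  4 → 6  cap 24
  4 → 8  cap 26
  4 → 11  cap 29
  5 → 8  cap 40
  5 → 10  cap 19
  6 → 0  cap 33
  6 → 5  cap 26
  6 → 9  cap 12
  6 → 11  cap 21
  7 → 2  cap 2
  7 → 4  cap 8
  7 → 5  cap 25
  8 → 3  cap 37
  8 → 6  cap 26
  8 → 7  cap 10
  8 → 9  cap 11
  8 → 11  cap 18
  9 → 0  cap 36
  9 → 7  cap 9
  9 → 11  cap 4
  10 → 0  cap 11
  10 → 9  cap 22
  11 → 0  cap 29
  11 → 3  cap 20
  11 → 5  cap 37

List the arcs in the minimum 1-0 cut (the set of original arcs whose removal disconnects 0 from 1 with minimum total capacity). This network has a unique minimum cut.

augment #1: 1→6→0 push 19
augment #2: 1→9→0 push 21
augment #3: 1→10→0 push 11
augment #4: 1→11→0 push 10
augment #5: 1→8→6→0 push 14
augment #6: 1→8→9→0 push 11
augment #7: 1→8→11→0 push 17
augment #8: 1→10→9→0 push 4
augment #9: 1→5→8→11→0 push 1
augment #10: 1→10→9→11→0 push 1
augment #11: 1→5→8→3→2→0 push 5
augment #12: 1→5→8→7→2→0 push 2
max flow = 116; residual-reachable set from 1 gives S-side
cut edges (S→T): {(3,2), (6,0), (7,2), (9,0), (10,0), (11,0)} total cap 116

Min-cut arcs: {(3,2), (6,0), (7,2), (9,0), (10,0), (11,0)} (total capacity 116)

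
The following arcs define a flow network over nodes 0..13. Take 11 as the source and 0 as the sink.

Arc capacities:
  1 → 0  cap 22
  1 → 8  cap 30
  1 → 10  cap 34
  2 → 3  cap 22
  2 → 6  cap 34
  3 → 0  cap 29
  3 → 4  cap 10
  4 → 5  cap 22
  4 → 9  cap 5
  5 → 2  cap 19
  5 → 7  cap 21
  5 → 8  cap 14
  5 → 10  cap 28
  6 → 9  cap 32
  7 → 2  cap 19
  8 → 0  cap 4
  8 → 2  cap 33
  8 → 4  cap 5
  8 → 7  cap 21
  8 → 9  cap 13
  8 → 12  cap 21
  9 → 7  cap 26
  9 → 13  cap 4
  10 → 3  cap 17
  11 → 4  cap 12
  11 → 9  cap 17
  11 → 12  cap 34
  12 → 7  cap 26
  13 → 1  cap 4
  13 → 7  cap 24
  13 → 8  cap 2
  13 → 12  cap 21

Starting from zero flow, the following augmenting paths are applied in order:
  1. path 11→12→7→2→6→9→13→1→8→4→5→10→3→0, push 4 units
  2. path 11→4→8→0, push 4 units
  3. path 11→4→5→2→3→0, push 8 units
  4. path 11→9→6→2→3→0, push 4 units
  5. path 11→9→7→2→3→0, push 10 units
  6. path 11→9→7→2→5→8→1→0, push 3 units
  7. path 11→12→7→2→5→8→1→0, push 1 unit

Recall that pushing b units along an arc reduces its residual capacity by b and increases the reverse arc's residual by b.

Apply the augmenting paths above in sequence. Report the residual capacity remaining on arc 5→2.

Residual capacity of (5,2): 15

after path 1 (11→12→7→2→6→9→13→1→8→4→5→10→3→0, push 4): res(5,2)=19
after path 2 (11→4→8→0, push 4): res(5,2)=19
after path 3 (11→4→5→2→3→0, push 8): res(5,2)=11
after path 4 (11→9→6→2→3→0, push 4): res(5,2)=11
after path 5 (11→9→7→2→3→0, push 10): res(5,2)=11
after path 6 (11→9→7→2→5→8→1→0, push 3): res(5,2)=14
after path 7 (11→12→7→2→5→8→1→0, push 1): res(5,2)=15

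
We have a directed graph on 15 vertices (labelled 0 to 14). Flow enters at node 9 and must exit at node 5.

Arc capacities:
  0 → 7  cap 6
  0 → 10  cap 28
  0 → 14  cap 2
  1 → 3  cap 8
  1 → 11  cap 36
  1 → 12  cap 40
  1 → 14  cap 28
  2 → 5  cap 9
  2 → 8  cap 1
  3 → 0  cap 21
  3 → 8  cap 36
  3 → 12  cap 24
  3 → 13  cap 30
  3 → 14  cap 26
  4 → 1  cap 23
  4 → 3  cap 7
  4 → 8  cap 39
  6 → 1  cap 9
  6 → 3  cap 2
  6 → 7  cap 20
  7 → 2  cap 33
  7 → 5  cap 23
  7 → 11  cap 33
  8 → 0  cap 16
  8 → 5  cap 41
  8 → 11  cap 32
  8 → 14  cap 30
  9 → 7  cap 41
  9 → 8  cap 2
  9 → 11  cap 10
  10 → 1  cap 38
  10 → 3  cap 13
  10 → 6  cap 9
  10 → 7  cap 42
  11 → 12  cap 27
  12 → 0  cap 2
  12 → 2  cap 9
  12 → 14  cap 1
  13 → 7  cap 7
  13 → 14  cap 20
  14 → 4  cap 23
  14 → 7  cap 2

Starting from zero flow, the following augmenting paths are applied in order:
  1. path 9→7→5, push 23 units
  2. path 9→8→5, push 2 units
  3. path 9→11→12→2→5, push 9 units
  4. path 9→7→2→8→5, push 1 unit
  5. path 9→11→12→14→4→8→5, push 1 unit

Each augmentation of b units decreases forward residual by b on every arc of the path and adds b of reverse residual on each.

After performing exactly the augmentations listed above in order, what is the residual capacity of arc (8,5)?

Residual capacity of (8,5): 37

after path 1 (9→7→5, push 23): res(8,5)=41
after path 2 (9→8→5, push 2): res(8,5)=39
after path 3 (9→11→12→2→5, push 9): res(8,5)=39
after path 4 (9→7→2→8→5, push 1): res(8,5)=38
after path 5 (9→11→12→14→4→8→5, push 1): res(8,5)=37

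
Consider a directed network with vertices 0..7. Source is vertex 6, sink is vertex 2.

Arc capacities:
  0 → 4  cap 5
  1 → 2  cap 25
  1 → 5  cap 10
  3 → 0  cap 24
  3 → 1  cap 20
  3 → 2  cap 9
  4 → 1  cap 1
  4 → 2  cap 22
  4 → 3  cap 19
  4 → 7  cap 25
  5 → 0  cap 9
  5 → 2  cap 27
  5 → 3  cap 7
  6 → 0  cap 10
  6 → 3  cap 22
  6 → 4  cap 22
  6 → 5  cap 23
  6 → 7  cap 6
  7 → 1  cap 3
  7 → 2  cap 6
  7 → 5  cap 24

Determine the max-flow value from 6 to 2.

Maximum flow value: 78

augment #1: 6→3→2 bottleneck 9, total now 9
augment #2: 6→4→2 bottleneck 22, total now 31
augment #3: 6→5→2 bottleneck 23, total now 54
augment #4: 6→7→2 bottleneck 6, total now 60
augment #5: 6→3→1→2 bottleneck 13, total now 73
augment #6: 6→0→4→1→2 bottleneck 1, total now 74
augment #7: 6→0→4→3→1→2 bottleneck 4, total now 78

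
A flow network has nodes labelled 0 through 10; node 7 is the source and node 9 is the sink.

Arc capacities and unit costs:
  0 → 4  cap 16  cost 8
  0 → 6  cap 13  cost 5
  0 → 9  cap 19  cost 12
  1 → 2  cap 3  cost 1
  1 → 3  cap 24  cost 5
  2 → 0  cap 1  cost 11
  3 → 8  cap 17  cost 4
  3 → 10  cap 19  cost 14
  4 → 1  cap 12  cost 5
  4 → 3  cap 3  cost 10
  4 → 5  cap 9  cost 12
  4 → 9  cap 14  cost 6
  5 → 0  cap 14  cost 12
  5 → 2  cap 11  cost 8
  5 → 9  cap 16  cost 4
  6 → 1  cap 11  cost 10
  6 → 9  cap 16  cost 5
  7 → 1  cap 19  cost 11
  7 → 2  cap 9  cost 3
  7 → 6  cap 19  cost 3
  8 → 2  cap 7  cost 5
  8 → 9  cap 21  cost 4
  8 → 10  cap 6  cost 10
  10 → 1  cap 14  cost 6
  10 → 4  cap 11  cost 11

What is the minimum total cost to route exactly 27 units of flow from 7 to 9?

Minimum cost for 27 units: 392

shortest-cost path #1: 7→6→9 push 16 @ unit cost 8 (adds 128)
shortest-cost path #2: 7→1→3→8→9 push 11 @ unit cost 24 (adds 264)
total cost = 392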